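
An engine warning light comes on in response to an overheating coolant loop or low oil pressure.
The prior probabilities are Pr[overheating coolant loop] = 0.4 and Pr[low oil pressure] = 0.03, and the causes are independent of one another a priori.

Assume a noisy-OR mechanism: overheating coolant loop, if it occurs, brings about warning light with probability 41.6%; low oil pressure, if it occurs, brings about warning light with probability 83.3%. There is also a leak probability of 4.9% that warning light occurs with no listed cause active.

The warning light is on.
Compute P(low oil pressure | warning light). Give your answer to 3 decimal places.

Under noisy-OR, P(warning light | causes) = 1 − (1−0.049)·∏(1−qᵢ) over the active causes.
Sum P(warning light|·) weighted by the priors over the 4 (overheating coolant loop, low oil pressure) configurations:
  P(warning light) = 0.049*0.6*0.97 + 0.841183*0.6*0.03 + 0.444616*0.4*0.97 + 0.907251*0.4*0.03
        = 0.028518 + 0.015141 + 0.172511 + 0.010887 = 0.227057
Keeping only the low oil pressure-present terms gives 0.026028, so
  P(low oil pressure | warning light) = 0.026028 / 0.227057 ≈ 0.115

P(low oil pressure | warning light) ≈ 0.115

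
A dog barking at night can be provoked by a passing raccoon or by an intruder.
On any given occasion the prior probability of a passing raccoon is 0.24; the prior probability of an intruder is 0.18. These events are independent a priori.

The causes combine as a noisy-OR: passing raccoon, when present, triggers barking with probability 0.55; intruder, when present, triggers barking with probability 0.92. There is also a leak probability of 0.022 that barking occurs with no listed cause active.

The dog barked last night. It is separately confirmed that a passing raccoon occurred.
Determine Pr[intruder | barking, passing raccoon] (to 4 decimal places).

Under noisy-OR, P(barking | causes) = 1 − (1−0.022)·∏(1−qᵢ) over the active causes.
Numerator (weight on configurations with intruder): 0.964792*0.18 = 0.173663
Normalizer over all consistent configurations: 0.5599*0.82 + 0.964792*0.18 = 0.632781
P(intruder | barking, passing raccoon) = 0.173663/0.632781 ≈ 0.2744

Pr[intruder | barking, passing raccoon] ≈ 0.2744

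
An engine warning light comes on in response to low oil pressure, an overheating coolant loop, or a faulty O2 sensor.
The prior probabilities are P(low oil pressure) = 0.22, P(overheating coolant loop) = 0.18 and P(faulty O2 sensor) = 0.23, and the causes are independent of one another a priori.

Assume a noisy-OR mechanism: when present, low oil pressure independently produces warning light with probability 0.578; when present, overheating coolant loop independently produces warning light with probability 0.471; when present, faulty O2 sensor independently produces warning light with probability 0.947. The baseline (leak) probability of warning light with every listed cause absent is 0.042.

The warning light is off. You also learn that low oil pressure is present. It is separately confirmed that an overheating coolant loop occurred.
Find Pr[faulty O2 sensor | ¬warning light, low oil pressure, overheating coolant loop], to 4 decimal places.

Pr[faulty O2 sensor | ¬warning light, low oil pressure, overheating coolant loop] ≈ 0.0156

Under noisy-OR, P(warning light | causes) = 1 − (1−0.042)·∏(1−qᵢ) over the active causes.
Enumerate both values of faulty O2 sensor and weight by the priors:
  P(¬warning light | low oil pressure, overheating coolant loop) = 0.213862×0.77 + 0.011335×0.23
        = 0.164674 + 0.002607 = 0.167281
The terms with faulty O2 sensor present sum to 0.002607, so
  P(faulty O2 sensor | ¬warning light, low oil pressure, overheating coolant loop) = 0.002607 / 0.167281 ≈ 0.0156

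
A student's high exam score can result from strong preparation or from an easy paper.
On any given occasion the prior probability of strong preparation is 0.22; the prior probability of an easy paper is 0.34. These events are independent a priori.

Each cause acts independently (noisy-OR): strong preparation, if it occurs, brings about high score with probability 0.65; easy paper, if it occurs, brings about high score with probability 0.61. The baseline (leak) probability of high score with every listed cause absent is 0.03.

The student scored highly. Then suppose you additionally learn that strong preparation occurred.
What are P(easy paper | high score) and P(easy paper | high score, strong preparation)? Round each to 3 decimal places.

Under noisy-OR, P(high score | causes) = 1 − (1−0.03)·∏(1−qᵢ) over the active causes.
Sum P(high score|·) weighted by the priors over the 4 (strong preparation, easy paper) configurations:
  P(high score) = 0.03·0.78·0.66 + 0.6217·0.78·0.34 + 0.6605·0.22·0.66 + 0.867595·0.22·0.34
        = 0.015444 + 0.164875 + 0.095905 + 0.064896 = 0.341120
Keeping only the easy paper-present terms gives 0.229771, so
  P(easy paper | high score) = 0.229771 / 0.341120 ≈ 0.674

Now also conditioning on strong preparation=true:
Sum P(high score|·) weighted by the priors over both values of easy paper:
  P(high score | strong preparation) = 0.6605·0.66 + 0.867595·0.34
        = 0.435930 + 0.294982 = 0.730912
Configurations with easy paper contribute 0.294982, so
  P(easy paper | high score, strong preparation) = 0.294982 / 0.730912 ≈ 0.404
The drop from 0.674 to 0.404 is the explaining-away (discounting) effect.

P(easy paper | high score) ≈ 0.674; P(easy paper | high score, strong preparation) ≈ 0.404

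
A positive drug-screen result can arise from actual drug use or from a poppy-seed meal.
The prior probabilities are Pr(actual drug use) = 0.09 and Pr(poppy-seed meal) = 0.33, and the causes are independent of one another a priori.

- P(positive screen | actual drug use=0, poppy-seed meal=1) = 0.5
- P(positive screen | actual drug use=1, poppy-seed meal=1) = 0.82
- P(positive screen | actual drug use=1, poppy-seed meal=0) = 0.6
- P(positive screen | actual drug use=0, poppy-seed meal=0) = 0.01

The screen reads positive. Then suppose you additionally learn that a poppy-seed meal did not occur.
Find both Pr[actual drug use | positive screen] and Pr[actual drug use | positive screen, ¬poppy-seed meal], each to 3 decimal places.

P(positive screen) = 0.01×0.91×0.67 + 0.5×0.91×0.33 + 0.6×0.09×0.67 + 0.82×0.09×0.33 = 0.006097 + 0.150150 + 0.036180 + 0.024354 = 0.216781
The actual drug use-present share is 0.036180 + 0.024354 = 0.060534.
So P(actual drug use | positive screen) = 0.060534/0.216781 ≈ 0.279.

With the extra evidence:
By total probability over both values of actual drug use:
  P(positive screen | ¬poppy-seed meal) = 0.01·0.91 + 0.6·0.09
        = 0.009100 + 0.054000 = 0.063100
The terms with actual drug use present sum to 0.054000, so
  P(actual drug use | positive screen, ¬poppy-seed meal) = 0.054000 / 0.063100 ≈ 0.856
Ruling out poppy-seed meal raises the posterior on actual drug use — the flip side of explaining away.

Pr[actual drug use | positive screen] ≈ 0.279; Pr[actual drug use | positive screen, ¬poppy-seed meal] ≈ 0.856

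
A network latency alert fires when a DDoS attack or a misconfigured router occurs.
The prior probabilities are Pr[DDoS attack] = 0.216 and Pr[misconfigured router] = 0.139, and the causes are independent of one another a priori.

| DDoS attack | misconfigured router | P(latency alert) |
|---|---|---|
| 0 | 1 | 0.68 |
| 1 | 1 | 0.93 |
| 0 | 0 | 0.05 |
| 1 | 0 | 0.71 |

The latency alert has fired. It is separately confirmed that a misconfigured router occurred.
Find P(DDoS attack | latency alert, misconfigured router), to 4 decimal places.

P(latency alert | misconfigured router) = 0.68·0.784 + 0.93·0.216 = 0.533120 + 0.200880 = 0.734000
Of this, 0.200880 comes from 0.93·0.216 (the DDoS attack=true cases).
So P(DDoS attack | latency alert, misconfigured router) = 0.200880/0.734000 ≈ 0.2737.

P(DDoS attack | latency alert, misconfigured router) ≈ 0.2737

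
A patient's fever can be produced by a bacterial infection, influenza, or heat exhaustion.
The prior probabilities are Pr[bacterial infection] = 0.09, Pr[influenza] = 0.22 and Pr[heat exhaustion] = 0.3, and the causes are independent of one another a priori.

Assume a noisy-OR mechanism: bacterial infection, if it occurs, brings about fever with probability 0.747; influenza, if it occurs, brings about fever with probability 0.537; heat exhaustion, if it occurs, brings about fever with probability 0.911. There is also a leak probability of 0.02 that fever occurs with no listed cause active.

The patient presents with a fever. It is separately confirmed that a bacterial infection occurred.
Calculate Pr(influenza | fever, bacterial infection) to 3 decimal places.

Pr(influenza | fever, bacterial infection) ≈ 0.240

Under noisy-OR, P(fever | causes) = 1 − (1−0.02)·∏(1−qᵢ) over the active causes.
Weight on influenza=true, given the evidence: 0.136321 + 0.065326 = 0.201647
Normalizer over all consistent configurations: 0.75206·0.78·0.7 + 0.977933·0.78·0.3 + 0.885204·0.22·0.7 + 0.989783·0.22·0.3 = 0.841108
Posterior = 0.201647 / 0.841108 ≈ 0.240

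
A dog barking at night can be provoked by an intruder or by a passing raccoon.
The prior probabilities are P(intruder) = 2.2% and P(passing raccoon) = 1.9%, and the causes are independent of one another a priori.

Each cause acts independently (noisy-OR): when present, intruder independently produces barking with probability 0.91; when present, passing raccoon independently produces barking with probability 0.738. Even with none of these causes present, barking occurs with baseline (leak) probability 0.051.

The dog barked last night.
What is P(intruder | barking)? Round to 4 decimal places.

P(intruder | barking) ≈ 0.2426

Under noisy-OR, P(barking | causes) = 1 − (1−0.051)·∏(1−qᵢ) over the active causes.
Numerator (weight on configurations with intruder): 0.019739 + 0.000409 = 0.020148
Normalizer over all consistent configurations: 0.051·0.978·0.981 + 0.751362·0.978·0.019 + 0.91459·0.022·0.981 + 0.977623·0.022·0.019 = 0.083040
P(intruder | barking) = 0.020148/0.083040 ≈ 0.2426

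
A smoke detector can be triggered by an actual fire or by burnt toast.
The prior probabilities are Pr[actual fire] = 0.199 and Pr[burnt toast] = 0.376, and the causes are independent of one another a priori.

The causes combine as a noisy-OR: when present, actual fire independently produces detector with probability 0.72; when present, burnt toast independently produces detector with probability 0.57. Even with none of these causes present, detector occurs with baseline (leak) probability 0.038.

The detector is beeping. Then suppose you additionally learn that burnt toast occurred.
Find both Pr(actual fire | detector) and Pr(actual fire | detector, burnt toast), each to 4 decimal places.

Under noisy-OR, P(detector | causes) = 1 − (1−0.038)·∏(1−qᵢ) over the active causes.
P(detector) = 0.038·0.801·0.624 + 0.58634·0.801·0.376 + 0.73064·0.199·0.624 + 0.884175·0.199·0.376 = 0.018993 + 0.176592 + 0.090728 + 0.066158 = 0.352471
The actual fire-present share is 0.090728 + 0.066158 = 0.156886.
So P(actual fire | detector) = 0.156886/0.352471 ≈ 0.4451.

Now also conditioning on burnt toast=true:
Weight on actual fire=true, given the evidence: 0.884175×0.199 = 0.175951
The normalizing constant is 0.58634×0.801 + 0.884175×0.199 = 0.645609
P(actual fire | detector, burnt toast) = 0.175951/0.645609 ≈ 0.2725

Pr(actual fire | detector) ≈ 0.4451; Pr(actual fire | detector, burnt toast) ≈ 0.2725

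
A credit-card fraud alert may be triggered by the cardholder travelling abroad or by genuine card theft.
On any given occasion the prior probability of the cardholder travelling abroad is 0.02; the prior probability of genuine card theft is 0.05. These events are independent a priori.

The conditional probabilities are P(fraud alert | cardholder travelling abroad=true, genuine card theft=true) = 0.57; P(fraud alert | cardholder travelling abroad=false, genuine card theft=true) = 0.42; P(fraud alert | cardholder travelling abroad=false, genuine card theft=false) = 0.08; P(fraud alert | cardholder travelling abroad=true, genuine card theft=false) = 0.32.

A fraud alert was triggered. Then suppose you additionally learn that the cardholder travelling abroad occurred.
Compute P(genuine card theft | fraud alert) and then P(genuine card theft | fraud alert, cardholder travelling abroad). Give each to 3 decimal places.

Sum P(fraud alert|·) weighted by the priors over the 4 (cardholder travelling abroad, genuine card theft) configurations:
  P(fraud alert) = 0.08*0.98*0.95 + 0.42*0.98*0.05 + 0.32*0.02*0.95 + 0.57*0.02*0.05
        = 0.074480 + 0.020580 + 0.006080 + 0.000570 = 0.101710
Configurations with genuine card theft contribute 0.021150, so
  P(genuine card theft | fraud alert) = 0.021150 / 0.101710 ≈ 0.208

Now condition on the additional information:
P(fraud alert | cardholder travelling abroad) = 0.32*0.95 + 0.57*0.05 = 0.304000 + 0.028500 = 0.332500
Of this, 0.028500 comes from 0.57*0.05 (the genuine card theft=true cases).
Hence the posterior is 0.028500/0.332500 ≈ 0.086.

P(genuine card theft | fraud alert) ≈ 0.208; P(genuine card theft | fraud alert, cardholder travelling abroad) ≈ 0.086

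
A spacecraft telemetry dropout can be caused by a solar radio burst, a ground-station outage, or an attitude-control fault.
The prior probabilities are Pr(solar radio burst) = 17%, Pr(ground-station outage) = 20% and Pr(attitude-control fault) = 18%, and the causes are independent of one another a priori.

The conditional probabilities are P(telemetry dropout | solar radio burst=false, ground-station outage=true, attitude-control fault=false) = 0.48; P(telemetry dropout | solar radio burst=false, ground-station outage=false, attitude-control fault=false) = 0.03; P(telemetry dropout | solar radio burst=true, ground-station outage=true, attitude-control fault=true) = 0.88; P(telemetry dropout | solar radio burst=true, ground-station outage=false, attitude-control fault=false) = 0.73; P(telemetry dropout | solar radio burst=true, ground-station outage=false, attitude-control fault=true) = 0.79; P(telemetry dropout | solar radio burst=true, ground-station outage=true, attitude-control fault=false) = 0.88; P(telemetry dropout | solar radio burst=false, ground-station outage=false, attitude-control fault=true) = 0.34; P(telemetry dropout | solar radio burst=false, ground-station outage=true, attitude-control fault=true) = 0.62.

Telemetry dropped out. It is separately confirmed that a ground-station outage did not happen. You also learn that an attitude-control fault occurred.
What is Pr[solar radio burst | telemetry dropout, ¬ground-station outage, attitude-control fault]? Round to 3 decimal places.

Enumerate both values of solar radio burst and weight by the priors:
  P(telemetry dropout | ¬ground-station outage, attitude-control fault) = 0.34·0.83 + 0.79·0.17
        = 0.282200 + 0.134300 = 0.416500
Keeping only the solar radio burst-present terms gives 0.134300, so
  P(solar radio burst | telemetry dropout, ¬ground-station outage, attitude-control fault) = 0.134300 / 0.416500 ≈ 0.322

Pr[solar radio burst | telemetry dropout, ¬ground-station outage, attitude-control fault] ≈ 0.322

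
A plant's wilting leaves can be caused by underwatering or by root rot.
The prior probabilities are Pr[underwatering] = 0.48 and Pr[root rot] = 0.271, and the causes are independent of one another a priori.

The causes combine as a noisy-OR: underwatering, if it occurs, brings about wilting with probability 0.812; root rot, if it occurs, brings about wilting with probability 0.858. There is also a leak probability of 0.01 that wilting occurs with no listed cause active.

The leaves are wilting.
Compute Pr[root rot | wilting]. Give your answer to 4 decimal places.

Under noisy-OR, P(wilting | causes) = 1 − (1−0.01)·∏(1−qᵢ) over the active causes.
For the numerator, keep only root rot=true terms: 0.121109 + 0.126642 = 0.247751
Denominator P(wilting): 0.01*0.52*0.729 + 0.85942*0.52*0.271 + 0.81388*0.48*0.729 + 0.973571*0.48*0.271 = 0.536335
P(root rot | wilting) = 0.247751/0.536335 ≈ 0.4619

Pr[root rot | wilting] ≈ 0.4619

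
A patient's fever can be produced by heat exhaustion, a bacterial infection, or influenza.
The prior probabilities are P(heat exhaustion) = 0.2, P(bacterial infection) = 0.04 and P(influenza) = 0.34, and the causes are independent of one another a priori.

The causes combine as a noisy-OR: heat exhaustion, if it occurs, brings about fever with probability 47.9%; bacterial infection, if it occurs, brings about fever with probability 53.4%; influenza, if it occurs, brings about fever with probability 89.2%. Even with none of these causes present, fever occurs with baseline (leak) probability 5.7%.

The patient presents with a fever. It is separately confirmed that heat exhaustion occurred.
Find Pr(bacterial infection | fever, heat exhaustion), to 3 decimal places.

Under noisy-OR, P(fever | causes) = 1 − (1−0.057)·∏(1−qᵢ) over the active causes.
P(fever | heat exhaustion) = 0.508697*0.96*0.66 + 0.946939*0.96*0.34 + 0.771053*0.04*0.66 + 0.975274*0.04*0.34 = 0.322310 + 0.309081 + 0.020356 + 0.013264 = 0.665011
Of this, 0.033620 comes from 0.020356 + 0.013264 (the bacterial infection=true cases).
Hence the posterior is 0.033620/0.665011 ≈ 0.051.

Pr(bacterial infection | fever, heat exhaustion) ≈ 0.051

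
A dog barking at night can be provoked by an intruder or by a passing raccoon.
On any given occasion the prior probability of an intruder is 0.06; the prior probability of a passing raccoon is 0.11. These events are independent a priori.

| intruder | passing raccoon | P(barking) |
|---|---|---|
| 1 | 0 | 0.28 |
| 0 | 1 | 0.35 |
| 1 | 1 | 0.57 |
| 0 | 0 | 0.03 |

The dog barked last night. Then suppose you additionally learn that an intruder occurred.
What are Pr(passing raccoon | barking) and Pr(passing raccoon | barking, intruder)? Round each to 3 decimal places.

Pr(passing raccoon | barking) ≈ 0.499; Pr(passing raccoon | barking, intruder) ≈ 0.201

Weight on passing raccoon=true, given the evidence: 0.036190 + 0.003762 = 0.039952
The normalizing constant is 0.03·0.94·0.89 + 0.35·0.94·0.11 + 0.28·0.06·0.89 + 0.57·0.06·0.11 = 0.080002
P(passing raccoon | barking) = 0.039952/0.080002 ≈ 0.499

Now also conditioning on intruder=true:
P(barking | intruder) = 0.28·0.89 + 0.57·0.11 = 0.249200 + 0.062700 = 0.311900
The passing raccoon-present share is 0.57·0.11 = 0.062700.
Hence the posterior is 0.062700/0.311900 ≈ 0.201.
Conditioning on intruder lowers the posterior on passing raccoon: the classic explaining-away effect in a common-effect structure.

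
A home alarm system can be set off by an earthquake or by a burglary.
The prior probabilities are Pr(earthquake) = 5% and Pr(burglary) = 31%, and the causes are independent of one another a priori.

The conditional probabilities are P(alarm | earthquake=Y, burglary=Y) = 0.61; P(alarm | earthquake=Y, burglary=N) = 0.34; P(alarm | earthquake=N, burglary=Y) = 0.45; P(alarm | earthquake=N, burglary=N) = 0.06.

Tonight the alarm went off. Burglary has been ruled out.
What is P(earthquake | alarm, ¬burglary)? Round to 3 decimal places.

P(earthquake | alarm, ¬burglary) ≈ 0.230

Weight on earthquake=true, given the evidence: 0.34×0.05 = 0.017000
Normalizer over all consistent configurations: 0.06×0.95 + 0.34×0.05 = 0.074000
P(earthquake | alarm, ¬burglary) = 0.017000/0.074000 ≈ 0.230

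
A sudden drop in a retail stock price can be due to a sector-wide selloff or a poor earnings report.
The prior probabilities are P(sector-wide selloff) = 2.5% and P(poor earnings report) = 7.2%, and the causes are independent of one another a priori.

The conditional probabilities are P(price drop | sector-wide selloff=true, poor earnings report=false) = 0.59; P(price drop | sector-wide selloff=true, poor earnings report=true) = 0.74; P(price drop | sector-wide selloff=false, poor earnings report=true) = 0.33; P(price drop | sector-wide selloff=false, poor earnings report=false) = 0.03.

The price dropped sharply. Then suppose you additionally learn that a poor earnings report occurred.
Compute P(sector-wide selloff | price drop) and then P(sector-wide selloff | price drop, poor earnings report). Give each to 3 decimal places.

P(sector-wide selloff | price drop) ≈ 0.230; P(sector-wide selloff | price drop, poor earnings report) ≈ 0.054

P(price drop) = 0.03·0.975·0.928 + 0.33·0.975·0.072 + 0.59·0.025·0.928 + 0.74·0.025·0.072 = 0.027144 + 0.023166 + 0.013688 + 0.001332 = 0.065330
Of this, 0.015020 comes from 0.013688 + 0.001332 (the sector-wide selloff=true cases).
Hence the posterior is 0.015020/0.065330 ≈ 0.230.

Now also conditioning on poor earnings report=true:
P(price drop | poor earnings report) = 0.33*0.975 + 0.74*0.025 = 0.321750 + 0.018500 = 0.340250
Of this, 0.018500 comes from 0.74*0.025 (the sector-wide selloff=true cases).
So P(sector-wide selloff | price drop, poor earnings report) = 0.018500/0.340250 ≈ 0.054.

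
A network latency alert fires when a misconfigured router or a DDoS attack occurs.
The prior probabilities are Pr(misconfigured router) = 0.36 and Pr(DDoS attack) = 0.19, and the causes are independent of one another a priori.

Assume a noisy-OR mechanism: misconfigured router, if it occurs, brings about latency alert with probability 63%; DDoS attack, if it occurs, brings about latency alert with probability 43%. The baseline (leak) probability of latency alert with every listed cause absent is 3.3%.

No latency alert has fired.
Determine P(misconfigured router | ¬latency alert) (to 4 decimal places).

P(misconfigured router | ¬latency alert) ≈ 0.1723

Under noisy-OR, P(latency alert | causes) = 1 − (1−0.033)·∏(1−qᵢ) over the active causes.
P(¬latency alert) = 0.967*0.64*0.81 + 0.55119*0.64*0.19 + 0.35779*0.36*0.81 + 0.20394*0.36*0.19 = 0.501293 + 0.067025 + 0.104332 + 0.013949 = 0.686599
The misconfigured router-present share is 0.104332 + 0.013949 = 0.118281.
P(misconfigured router | ¬latency alert) = 0.118281 / 0.686599 ≈ 0.1723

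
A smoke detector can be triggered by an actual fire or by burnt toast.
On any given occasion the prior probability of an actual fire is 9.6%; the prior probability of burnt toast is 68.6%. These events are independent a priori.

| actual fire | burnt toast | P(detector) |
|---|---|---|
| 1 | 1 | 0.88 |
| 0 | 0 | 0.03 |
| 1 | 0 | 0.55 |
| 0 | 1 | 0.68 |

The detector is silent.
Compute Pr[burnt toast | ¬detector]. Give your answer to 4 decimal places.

Pr[burnt toast | ¬detector] ≈ 0.4167

Enumerate the 4 (actual fire, burnt toast) configurations and weight by the priors:
  P(¬detector) = 0.97×0.904×0.314 + 0.32×0.904×0.686 + 0.45×0.096×0.314 + 0.12×0.096×0.686
        = 0.275340 + 0.198446 + 0.013565 + 0.007903 = 0.495254
Configurations with burnt toast contribute 0.206349, so
  P(burnt toast | ¬detector) = 0.206349 / 0.495254 ≈ 0.4167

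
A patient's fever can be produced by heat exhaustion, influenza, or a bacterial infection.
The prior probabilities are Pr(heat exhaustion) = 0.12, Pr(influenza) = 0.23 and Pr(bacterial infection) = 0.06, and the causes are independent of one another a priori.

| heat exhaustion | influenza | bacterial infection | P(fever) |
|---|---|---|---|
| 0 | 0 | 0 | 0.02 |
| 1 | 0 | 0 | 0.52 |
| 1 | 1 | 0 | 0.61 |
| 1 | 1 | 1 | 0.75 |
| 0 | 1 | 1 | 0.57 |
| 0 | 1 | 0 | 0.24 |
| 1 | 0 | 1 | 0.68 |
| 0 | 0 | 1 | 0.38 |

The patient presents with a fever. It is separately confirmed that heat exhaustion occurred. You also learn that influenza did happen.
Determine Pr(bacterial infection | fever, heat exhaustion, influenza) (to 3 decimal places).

For the numerator, keep only bacterial infection=true terms: 0.75*0.06 = 0.045000
Denominator P(fever | heat exhaustion, influenza): 0.61*0.94 + 0.75*0.06 = 0.618400
P(bacterial infection | fever, heat exhaustion, influenza) = 0.045000/0.618400 ≈ 0.073

Pr(bacterial infection | fever, heat exhaustion, influenza) ≈ 0.073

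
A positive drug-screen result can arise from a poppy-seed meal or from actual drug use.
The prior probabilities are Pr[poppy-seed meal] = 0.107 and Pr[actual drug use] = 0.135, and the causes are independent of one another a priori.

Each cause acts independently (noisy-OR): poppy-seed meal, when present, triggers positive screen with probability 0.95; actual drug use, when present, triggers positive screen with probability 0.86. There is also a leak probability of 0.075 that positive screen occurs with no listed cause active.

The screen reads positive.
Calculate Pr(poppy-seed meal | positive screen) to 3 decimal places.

Pr(poppy-seed meal | positive screen) ≈ 0.387

Under noisy-OR, P(positive screen | causes) = 1 − (1−0.075)·∏(1−qᵢ) over the active causes.
Enumerate the 4 (poppy-seed meal, actual drug use) configurations and weight by the priors:
  P(positive screen) = 0.075·0.893·0.865 + 0.8705·0.893·0.135 + 0.95375·0.107·0.865 + 0.993525·0.107·0.135
        = 0.057933 + 0.104943 + 0.088274 + 0.014351 = 0.265501
The terms with poppy-seed meal present sum to 0.102625, so
  P(poppy-seed meal | positive screen) = 0.102625 / 0.265501 ≈ 0.387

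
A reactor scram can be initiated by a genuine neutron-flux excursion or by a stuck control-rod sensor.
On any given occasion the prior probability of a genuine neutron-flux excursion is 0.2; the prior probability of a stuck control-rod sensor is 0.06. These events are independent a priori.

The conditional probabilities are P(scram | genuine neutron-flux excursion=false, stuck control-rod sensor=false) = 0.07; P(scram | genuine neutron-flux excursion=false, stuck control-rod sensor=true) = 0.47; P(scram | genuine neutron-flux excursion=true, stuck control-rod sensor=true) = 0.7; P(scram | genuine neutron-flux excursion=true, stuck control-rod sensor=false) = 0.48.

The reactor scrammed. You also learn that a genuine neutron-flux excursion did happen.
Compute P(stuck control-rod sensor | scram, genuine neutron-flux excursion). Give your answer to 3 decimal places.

P(scram | genuine neutron-flux excursion) = 0.48×0.94 + 0.7×0.06 = 0.451200 + 0.042000 = 0.493200
Restricting to configurations with stuck control-rod sensor present: 0.7×0.06 = 0.042000.
P(stuck control-rod sensor | scram, genuine neutron-flux excursion) = 0.042000 / 0.493200 ≈ 0.085

P(stuck control-rod sensor | scram, genuine neutron-flux excursion) ≈ 0.085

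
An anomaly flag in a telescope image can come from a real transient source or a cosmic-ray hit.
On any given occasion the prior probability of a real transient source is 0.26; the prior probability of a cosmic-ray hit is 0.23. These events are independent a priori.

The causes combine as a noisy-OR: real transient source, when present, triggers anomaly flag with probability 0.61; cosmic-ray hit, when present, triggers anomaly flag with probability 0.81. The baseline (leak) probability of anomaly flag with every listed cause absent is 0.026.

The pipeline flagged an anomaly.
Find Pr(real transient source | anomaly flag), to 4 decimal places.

Under noisy-OR, P(anomaly flag | causes) = 1 − (1−0.026)·∏(1−qᵢ) over the active causes.
Enumerate the 4 (real transient source, cosmic-ray hit) configurations and weight by the priors:
  P(anomaly flag) = 0.026·0.74·0.77 + 0.81494·0.74·0.23 + 0.62014·0.26·0.77 + 0.927827·0.26·0.23
        = 0.014815 + 0.138703 + 0.124152 + 0.055484 = 0.333154
Configurations with real transient source contribute 0.179636, so
  P(real transient source | anomaly flag) = 0.179636 / 0.333154 ≈ 0.5392

Pr(real transient source | anomaly flag) ≈ 0.5392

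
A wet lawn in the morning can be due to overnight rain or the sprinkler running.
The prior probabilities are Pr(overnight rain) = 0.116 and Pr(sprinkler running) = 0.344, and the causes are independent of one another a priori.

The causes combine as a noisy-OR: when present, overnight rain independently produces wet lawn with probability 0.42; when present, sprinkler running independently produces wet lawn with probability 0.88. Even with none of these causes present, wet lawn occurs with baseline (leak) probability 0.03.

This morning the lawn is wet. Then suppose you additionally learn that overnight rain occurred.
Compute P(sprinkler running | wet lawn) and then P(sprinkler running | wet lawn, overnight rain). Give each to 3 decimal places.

Under noisy-OR, P(wet lawn | causes) = 1 − (1−0.03)·∏(1−qᵢ) over the active causes.
Numerator (weight on configurations with sprinkler running): 0.268699 + 0.037210 = 0.305909
Normalizer over all consistent configurations: 0.03·0.884·0.656 + 0.8836·0.884·0.344 + 0.4374·0.116·0.656 + 0.932488·0.116·0.344 = 0.356590
P(sprinkler running | wet lawn) = 0.305909/0.356590 ≈ 0.858

Now also conditioning on overnight rain=true:
Numerator (weight on configurations with sprinkler running): 0.932488·0.344 = 0.320776
Denominator P(wet lawn | overnight rain): 0.4374·0.656 + 0.932488·0.344 = 0.607710
P(sprinkler running | wet lawn, overnight rain) = 0.320776/0.607710 ≈ 0.528
— overnight rain explains away the evidence for sprinkler running.

P(sprinkler running | wet lawn) ≈ 0.858; P(sprinkler running | wet lawn, overnight rain) ≈ 0.528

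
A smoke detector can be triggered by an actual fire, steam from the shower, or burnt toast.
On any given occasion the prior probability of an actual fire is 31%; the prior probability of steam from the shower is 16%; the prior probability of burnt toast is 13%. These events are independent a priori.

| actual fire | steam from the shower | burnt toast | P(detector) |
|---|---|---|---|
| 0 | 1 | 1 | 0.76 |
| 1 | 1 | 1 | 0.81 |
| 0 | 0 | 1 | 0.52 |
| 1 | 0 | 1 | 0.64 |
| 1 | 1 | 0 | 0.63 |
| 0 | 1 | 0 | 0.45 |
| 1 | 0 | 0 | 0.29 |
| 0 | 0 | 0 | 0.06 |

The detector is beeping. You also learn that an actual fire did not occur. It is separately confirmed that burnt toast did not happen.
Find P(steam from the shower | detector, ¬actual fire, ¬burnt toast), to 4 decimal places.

Weight on steam from the shower=true, given the evidence: 0.45*0.16 = 0.072000
The normalizing constant is 0.06*0.84 + 0.45*0.16 = 0.122400
Posterior = 0.072000 / 0.122400 ≈ 0.5882

P(steam from the shower | detector, ¬actual fire, ¬burnt toast) ≈ 0.5882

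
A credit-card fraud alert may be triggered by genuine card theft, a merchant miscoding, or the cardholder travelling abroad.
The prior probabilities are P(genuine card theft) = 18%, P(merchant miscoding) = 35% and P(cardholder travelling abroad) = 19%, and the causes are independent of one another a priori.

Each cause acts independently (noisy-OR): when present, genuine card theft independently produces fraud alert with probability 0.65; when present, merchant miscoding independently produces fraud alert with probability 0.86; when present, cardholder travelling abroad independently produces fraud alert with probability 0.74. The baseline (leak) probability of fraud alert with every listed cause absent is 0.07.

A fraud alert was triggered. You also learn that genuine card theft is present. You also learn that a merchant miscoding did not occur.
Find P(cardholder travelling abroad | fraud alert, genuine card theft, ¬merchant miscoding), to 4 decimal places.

P(cardholder travelling abroad | fraud alert, genuine card theft, ¬merchant miscoding) ≈ 0.2415

Under noisy-OR, P(fraud alert | causes) = 1 − (1−0.07)·∏(1−qᵢ) over the active causes.
By total probability over both values of cardholder travelling abroad:
  P(fraud alert | genuine card theft, ¬merchant miscoding) = 0.6745×0.81 + 0.91537×0.19
        = 0.546345 + 0.173920 = 0.720265
Keeping only the cardholder travelling abroad-present terms gives 0.173920, so
  P(cardholder travelling abroad | fraud alert, genuine card theft, ¬merchant miscoding) = 0.173920 / 0.720265 ≈ 0.2415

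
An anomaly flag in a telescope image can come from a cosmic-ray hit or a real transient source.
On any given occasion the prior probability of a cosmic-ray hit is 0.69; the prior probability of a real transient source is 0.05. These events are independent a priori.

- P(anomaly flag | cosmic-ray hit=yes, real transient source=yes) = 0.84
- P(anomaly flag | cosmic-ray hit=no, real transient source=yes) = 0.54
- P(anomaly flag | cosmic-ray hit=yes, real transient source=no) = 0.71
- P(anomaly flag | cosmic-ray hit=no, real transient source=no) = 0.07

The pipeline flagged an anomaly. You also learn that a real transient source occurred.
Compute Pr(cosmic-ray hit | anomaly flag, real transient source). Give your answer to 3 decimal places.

Pr(cosmic-ray hit | anomaly flag, real transient source) ≈ 0.776

P(anomaly flag | real transient source) = 0.54·0.31 + 0.84·0.69 = 0.167400 + 0.579600 = 0.747000
The cosmic-ray hit-present share is 0.84·0.69 = 0.579600.
Hence the posterior is 0.579600/0.747000 ≈ 0.776.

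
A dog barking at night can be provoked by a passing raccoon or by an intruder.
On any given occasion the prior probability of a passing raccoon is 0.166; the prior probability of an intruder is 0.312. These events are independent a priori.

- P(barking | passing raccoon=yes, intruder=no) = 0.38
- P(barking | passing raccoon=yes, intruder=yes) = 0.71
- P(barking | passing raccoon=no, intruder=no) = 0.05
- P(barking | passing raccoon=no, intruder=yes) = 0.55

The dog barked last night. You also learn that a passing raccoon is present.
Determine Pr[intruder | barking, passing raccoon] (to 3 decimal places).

Sum P(barking|·) weighted by the priors over both values of intruder:
  P(barking | passing raccoon) = 0.38·0.688 + 0.71·0.312
        = 0.261440 + 0.221520 = 0.482960
Keeping only the intruder-present terms gives 0.221520, so
  P(intruder | barking, passing raccoon) = 0.221520 / 0.482960 ≈ 0.459

Pr[intruder | barking, passing raccoon] ≈ 0.459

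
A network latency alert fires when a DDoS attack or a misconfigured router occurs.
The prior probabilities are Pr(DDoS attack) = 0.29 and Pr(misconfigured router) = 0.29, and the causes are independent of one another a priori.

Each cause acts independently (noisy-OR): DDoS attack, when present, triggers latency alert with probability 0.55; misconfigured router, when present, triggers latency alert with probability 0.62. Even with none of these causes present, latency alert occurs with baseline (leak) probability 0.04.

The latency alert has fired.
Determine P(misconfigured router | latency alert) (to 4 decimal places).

Under noisy-OR, P(latency alert | causes) = 1 − (1−0.04)·∏(1−qᵢ) over the active causes.
P(latency alert) = 0.04×0.71×0.71 + 0.6352×0.71×0.29 + 0.568×0.29×0.71 + 0.83584×0.29×0.29 = 0.020164 + 0.130788 + 0.116951 + 0.070294 = 0.338197
The misconfigured router-present share is 0.130788 + 0.070294 = 0.201082.
Hence the posterior is 0.201082/0.338197 ≈ 0.5946.

P(misconfigured router | latency alert) ≈ 0.5946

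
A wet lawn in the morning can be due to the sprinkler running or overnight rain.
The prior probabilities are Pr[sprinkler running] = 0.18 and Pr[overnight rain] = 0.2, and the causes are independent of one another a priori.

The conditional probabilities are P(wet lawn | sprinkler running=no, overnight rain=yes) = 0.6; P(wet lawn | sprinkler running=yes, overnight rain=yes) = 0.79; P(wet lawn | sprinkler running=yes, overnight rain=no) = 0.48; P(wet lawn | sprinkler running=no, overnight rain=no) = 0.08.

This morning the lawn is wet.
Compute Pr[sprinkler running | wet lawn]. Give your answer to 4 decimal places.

Sum P(wet lawn|·) weighted by the priors over the 4 (sprinkler running, overnight rain) configurations:
  P(wet lawn) = 0.08×0.82×0.8 + 0.6×0.82×0.2 + 0.48×0.18×0.8 + 0.79×0.18×0.2
        = 0.052480 + 0.098400 + 0.069120 + 0.028440 = 0.248440
Configurations with sprinkler running contribute 0.097560, so
  P(sprinkler running | wet lawn) = 0.097560 / 0.248440 ≈ 0.3927

Pr[sprinkler running | wet lawn] ≈ 0.3927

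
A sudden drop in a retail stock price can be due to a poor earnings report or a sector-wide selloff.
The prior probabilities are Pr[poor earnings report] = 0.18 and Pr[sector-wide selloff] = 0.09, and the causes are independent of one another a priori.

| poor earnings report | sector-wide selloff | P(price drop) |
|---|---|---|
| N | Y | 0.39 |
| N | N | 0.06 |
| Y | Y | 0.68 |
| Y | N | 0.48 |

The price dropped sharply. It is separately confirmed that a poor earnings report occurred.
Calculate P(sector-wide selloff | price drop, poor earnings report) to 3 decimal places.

P(sector-wide selloff | price drop, poor earnings report) ≈ 0.123

P(price drop | poor earnings report) = 0.48×0.91 + 0.68×0.09 = 0.436800 + 0.061200 = 0.498000
Of this, 0.061200 comes from 0.68×0.09 (the sector-wide selloff=true cases).
Hence the posterior is 0.061200/0.498000 ≈ 0.123.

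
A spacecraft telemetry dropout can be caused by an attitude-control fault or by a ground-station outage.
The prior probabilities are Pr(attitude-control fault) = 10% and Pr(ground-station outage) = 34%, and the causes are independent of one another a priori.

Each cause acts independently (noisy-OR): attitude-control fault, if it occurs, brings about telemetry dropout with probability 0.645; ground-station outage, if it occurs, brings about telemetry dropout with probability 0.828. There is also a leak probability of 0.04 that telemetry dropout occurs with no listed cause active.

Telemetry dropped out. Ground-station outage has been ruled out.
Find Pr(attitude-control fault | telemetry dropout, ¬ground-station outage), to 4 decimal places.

Under noisy-OR, P(telemetry dropout | causes) = 1 − (1−0.04)·∏(1−qᵢ) over the active causes.
Sum P(telemetry dropout|·) weighted by the priors over both values of attitude-control fault:
  P(telemetry dropout | ¬ground-station outage) = 0.04×0.9 + 0.6592×0.1
        = 0.036000 + 0.065920 = 0.101920
Keeping only the attitude-control fault-present terms gives 0.065920, so
  P(attitude-control fault | telemetry dropout, ¬ground-station outage) = 0.065920 / 0.101920 ≈ 0.6468

Pr(attitude-control fault | telemetry dropout, ¬ground-station outage) ≈ 0.6468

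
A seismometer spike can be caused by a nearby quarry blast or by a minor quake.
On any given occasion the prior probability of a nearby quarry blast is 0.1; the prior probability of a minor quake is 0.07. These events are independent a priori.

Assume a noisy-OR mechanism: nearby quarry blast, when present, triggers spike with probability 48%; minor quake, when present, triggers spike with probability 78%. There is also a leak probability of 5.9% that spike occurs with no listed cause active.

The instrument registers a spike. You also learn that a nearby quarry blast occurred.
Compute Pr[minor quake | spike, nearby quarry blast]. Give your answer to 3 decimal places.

Under noisy-OR, P(spike | causes) = 1 − (1−0.059)·∏(1−qᵢ) over the active causes.
Enumerate both values of minor quake and weight by the priors:
  P(spike | nearby quarry blast) = 0.51068×0.93 + 0.89235×0.07
        = 0.474932 + 0.062465 = 0.537397
The terms with minor quake present sum to 0.062465, so
  P(minor quake | spike, nearby quarry blast) = 0.062465 / 0.537397 ≈ 0.116

Pr[minor quake | spike, nearby quarry blast] ≈ 0.116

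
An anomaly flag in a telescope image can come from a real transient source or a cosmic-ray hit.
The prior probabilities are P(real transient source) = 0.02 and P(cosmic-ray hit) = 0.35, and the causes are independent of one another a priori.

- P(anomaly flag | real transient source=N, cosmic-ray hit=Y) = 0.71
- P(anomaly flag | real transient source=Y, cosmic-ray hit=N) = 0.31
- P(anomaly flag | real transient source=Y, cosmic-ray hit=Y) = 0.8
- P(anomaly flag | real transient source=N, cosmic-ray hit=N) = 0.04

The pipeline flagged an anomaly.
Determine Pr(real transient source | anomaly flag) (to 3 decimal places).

By total probability over the 4 (real transient source, cosmic-ray hit) configurations:
  P(anomaly flag) = 0.04×0.98×0.65 + 0.71×0.98×0.35 + 0.31×0.02×0.65 + 0.8×0.02×0.35
        = 0.025480 + 0.243530 + 0.004030 + 0.005600 = 0.278640
Configurations with real transient source contribute 0.009630, so
  P(real transient source | anomaly flag) = 0.009630 / 0.278640 ≈ 0.035

Pr(real transient source | anomaly flag) ≈ 0.035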